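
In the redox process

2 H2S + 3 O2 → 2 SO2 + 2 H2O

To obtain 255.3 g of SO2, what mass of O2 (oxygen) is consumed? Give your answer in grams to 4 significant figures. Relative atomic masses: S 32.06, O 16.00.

191.3 g

M(SO2) = 32.06 + 2(16.00) = 64.06 g/mol.
M(O2) = 2(16.00) = 32.00 g/mol.
n(SO2) = 255.30 g / 64.06 g/mol = 3.9853 mol.
From the equation the SO2:O2 mole ratio is 2:3, so n(O2) = 3.9853 × 3/2 = 5.9780 mol.
Mass of O2 = 5.9780 mol × 32.00 g/mol = 191.30 g.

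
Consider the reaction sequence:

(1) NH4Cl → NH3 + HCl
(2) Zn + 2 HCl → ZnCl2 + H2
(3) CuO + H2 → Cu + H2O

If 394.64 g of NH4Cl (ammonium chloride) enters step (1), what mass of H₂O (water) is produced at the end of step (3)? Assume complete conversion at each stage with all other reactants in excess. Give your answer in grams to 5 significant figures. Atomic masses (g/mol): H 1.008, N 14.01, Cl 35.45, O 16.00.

66.457 g

M(NH4Cl) = 14.01 + 4(1.008) + 35.45 = 53.492 g/mol.
M(H2O) = 2(1.008) + 16.00 = 18.016 g/mol.
n(NH4Cl) = 394.64 / 53.492 = 7.37755 mol.
Reaction (1): NH4Cl→HCl ratio 1:1 ⇒ n(HCl) = 7.37755 mol.
Reaction (2): HCl→H2 ratio 2:1 ⇒ n(H2) = 3.68878 mol.
Reaction (3): H2→H2O ratio 1:1 ⇒ n(H2O) = 3.68878 mol.
Mass of H2O = 3.68878 × 18.016 = 66.4570 g.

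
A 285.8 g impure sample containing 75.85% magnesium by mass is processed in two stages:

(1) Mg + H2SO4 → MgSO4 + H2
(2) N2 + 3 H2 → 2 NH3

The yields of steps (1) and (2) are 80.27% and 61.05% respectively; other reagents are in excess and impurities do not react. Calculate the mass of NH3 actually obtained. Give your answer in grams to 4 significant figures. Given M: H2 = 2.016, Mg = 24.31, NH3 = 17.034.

49.62 g

Pure Mg = 285.8 × 0.7585 = 216.78 g.
n(Mg) = 216.78 / 24.31 = 8.9173 mol.
Step 1 (Mg:H2 = 1:1): theoretical n(H2) = 8.9173 mol; at 80.27% yield, n(H2) = 7.1579 mol.
Step 2 (H2:NH3 = 3:2): theoretical n(NH3) = 4.7719 mol, so theoretical mass = 4.7719 × 17.034 = 81.285 g.
At 61.05% yield, actual mass of NH3 = 81.285 × 0.6105 = 49.625 g.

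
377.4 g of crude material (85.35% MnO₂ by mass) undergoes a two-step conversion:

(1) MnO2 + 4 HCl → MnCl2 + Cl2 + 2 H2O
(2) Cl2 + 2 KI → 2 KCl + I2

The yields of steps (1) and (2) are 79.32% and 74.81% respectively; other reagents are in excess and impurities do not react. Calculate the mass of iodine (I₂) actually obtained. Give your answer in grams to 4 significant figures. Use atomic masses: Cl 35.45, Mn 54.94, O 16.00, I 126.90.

558.0 g

Pure MnO2 = 377.4 × 0.8535 = 322.11 g.
M(MnO2) = 54.94 + 2(16.00) = 86.94 g/mol.
M(I2) = 2(126.90) = 253.80 g/mol.
n(MnO2) = 322.11 / 86.94 = 3.7050 mol.
Step 1 (MnO2:Cl2 = 1:1): theoretical n(Cl2) = 3.7050 mol; at 79.32% yield, n(Cl2) = 2.9388 mol.
Step 2 (Cl2:I2 = 1:1): theoretical n(I2) = 2.9388 mol, so theoretical mass = 2.9388 × 253.80 = 745.86 g.
At 74.81% yield, actual mass of I2 = 745.86 × 0.7481 = 557.98 g.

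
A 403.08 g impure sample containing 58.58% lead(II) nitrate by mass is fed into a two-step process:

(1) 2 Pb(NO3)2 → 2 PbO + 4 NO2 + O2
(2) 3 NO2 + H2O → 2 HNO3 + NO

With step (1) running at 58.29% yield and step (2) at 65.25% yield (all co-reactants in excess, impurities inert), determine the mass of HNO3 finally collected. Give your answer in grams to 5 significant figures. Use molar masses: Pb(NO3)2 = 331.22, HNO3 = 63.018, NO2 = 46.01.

Pure Pb(NO3)2 = 403.08 × 0.5858 = 236.124 g.
n(Pb(NO3)2) = 236.124 / 331.22 = 0.712893 mol.
Step 1 (Pb(NO3)2:NO2 = 2:4): theoretical n(NO2) = 1.42579 mol; at 58.29% yield, n(NO2) = 0.831090 mol.
Step 2 (NO2:HNO3 = 3:2): theoretical n(HNO3) = 0.554060 mol, so theoretical mass = 0.554060 × 63.018 = 34.9158 g.
At 65.25% yield, actual mass of HNO3 = 34.9158 × 0.6525 = 22.7825 g.

22.783 g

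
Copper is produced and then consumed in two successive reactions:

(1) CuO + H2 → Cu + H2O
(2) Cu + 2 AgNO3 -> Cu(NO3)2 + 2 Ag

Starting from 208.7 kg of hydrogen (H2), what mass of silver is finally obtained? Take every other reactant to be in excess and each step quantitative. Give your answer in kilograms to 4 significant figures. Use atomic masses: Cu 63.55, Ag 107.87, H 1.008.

M(H2) = 2(1.008) = 2.016 g/mol.
M(Ag) = 107.87 g/mol.
208.7 kg = 208700 g.
n(H2) = 208700 / 2.016 = 103520 mol.
Step 1 gives a 1:1 ratio of H2 to Cu, so n(Cu) = 103520 mol.
In step 2 the Cu:Ag ratio is 1:2, so n(Ag) = 207040 mol.
Mass of Ag = 207040 × 107.87 = 2.2334 × 10^7 g = 22330 kg.

22330 kg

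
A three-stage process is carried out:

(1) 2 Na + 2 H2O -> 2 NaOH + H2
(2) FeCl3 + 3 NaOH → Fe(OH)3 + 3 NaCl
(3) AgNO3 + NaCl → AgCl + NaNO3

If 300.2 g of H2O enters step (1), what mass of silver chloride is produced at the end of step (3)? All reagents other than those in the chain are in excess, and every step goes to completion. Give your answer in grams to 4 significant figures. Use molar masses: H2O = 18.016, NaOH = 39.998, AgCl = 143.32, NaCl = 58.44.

2388 g

n(H2O) = 300.2 / 18.016 = 16.663 mol.
Reaction (1): H2O→NaOH ratio 2:2 ⇒ n(NaOH) = 16.663 mol.
Reaction (2): NaOH→NaCl ratio 3:3 ⇒ n(NaCl) = 16.663 mol.
Reaction (3): NaCl→AgCl ratio 1:1 ⇒ n(AgCl) = 16.663 mol.
Mass of AgCl = 16.663 × 143.32 = 2388.1 g.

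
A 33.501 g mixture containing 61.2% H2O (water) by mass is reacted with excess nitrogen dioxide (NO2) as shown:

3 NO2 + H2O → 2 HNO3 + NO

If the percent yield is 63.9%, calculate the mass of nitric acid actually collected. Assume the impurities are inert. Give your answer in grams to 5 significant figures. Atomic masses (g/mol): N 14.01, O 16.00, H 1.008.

Pure H2O available = 33.501 g × 0.612 = 20.5026 g.
M(H2O) = 2(1.008) + 16.00 = 18.016 g/mol.
M(HNO3) = 1.008 + 14.01 + 3(16.00) = 63.018 g/mol.
n(H2O) = 20.5026 g / 18.016 g/mol = 1.13802 mol.
From the equation the H2O:HNO3 mole ratio is 1:2, so n(HNO3) = 1.13802 × 2/1 = 2.27604 mol.
Mass of HNO3 = 2.27604 mol × 63.018 g/mol = 143.432 g.
Actual mass collected = 143.432 g × 0.639 = 91.6529 g.

91.653 g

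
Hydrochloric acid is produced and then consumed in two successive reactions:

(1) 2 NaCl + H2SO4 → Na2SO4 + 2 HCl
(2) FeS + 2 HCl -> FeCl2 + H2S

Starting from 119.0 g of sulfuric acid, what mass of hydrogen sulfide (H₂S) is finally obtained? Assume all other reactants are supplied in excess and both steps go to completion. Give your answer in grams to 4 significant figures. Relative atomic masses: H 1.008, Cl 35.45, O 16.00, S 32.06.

M(H2SO4) = 2(1.008) + 32.06 + 4(16.00) = 98.076 g/mol.
M(H2S) = 2(1.008) + 32.06 = 34.076 g/mol.
n(H2SO4) = 119.00 / 98.076 = 1.2133 mol.
Step 1 gives a 1:2 ratio of H2SO4 to HCl, so n(HCl) = 2.4267 mol.
In step 2 the HCl:H2S ratio is 2:1, so n(H2S) = 1.2133 mol.
Mass of H2S = 1.2133 × 34.076 = 41.346 g.

41.35 g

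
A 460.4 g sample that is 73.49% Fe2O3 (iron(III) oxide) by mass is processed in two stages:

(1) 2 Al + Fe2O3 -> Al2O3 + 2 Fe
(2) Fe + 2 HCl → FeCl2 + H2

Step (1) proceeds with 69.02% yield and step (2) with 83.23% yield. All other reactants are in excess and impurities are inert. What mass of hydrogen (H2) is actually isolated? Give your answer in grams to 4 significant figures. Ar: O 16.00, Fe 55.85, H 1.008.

Pure Fe2O3 = 460.4 × 0.7349 = 338.35 g.
M(Fe2O3) = 2(55.85) + 3(16.00) = 159.70 g/mol.
M(H2) = 2(1.008) = 2.016 g/mol.
n(Fe2O3) = 338.35 / 159.70 = 2.1186 mol.
Step 1 (Fe2O3:Fe = 1:2): theoretical n(Fe) = 4.2373 mol; at 69.02% yield, n(Fe) = 2.9246 mol.
Step 2 (Fe:H2 = 1:1): theoretical n(H2) = 2.9246 mol, so theoretical mass = 2.9246 × 2.016 = 5.8960 g.
At 83.23% yield, actual mass of H2 = 5.8960 × 0.8323 = 4.9072 g.

4.907 g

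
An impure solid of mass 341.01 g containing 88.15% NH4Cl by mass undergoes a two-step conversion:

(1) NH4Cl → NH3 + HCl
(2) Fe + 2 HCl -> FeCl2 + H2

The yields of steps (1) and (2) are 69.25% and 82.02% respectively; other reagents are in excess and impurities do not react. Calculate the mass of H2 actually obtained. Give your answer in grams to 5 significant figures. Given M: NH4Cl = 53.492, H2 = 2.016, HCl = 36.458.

3.2174 g

Pure NH4Cl = 341.01 × 0.8815 = 300.600 g.
n(NH4Cl) = 300.600 / 53.492 = 5.61954 mol.
Step 1 (NH4Cl:HCl = 1:1): theoretical n(HCl) = 5.61954 mol; at 69.25% yield, n(HCl) = 3.89153 mol.
Step 2 (HCl:H2 = 2:1): theoretical n(H2) = 1.94576 mol, so theoretical mass = 1.94576 × 2.016 = 3.92266 g.
At 82.02% yield, actual mass of H2 = 3.92266 × 0.8202 = 3.21737 g.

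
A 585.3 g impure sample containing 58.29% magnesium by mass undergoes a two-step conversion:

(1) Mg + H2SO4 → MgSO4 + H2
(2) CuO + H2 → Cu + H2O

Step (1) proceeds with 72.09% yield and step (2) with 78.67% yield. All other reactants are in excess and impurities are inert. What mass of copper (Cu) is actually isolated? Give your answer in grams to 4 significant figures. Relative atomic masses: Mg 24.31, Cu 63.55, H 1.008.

Pure Mg = 585.3 × 0.5829 = 341.17 g.
M(Mg) = 24.31 g/mol.
M(Cu) = 63.55 g/mol.
n(Mg) = 341.17 / 24.31 = 14.034 mol.
Step 1 (Mg:H2 = 1:1): theoretical n(H2) = 14.034 mol; at 72.09% yield, n(H2) = 10.117 mol.
Step 2 (H2:Cu = 1:1): theoretical n(Cu) = 10.117 mol, so theoretical mass = 10.117 × 63.55 = 642.95 g.
At 78.67% yield, actual mass of Cu = 642.95 × 0.7867 = 505.81 g.

505.8 g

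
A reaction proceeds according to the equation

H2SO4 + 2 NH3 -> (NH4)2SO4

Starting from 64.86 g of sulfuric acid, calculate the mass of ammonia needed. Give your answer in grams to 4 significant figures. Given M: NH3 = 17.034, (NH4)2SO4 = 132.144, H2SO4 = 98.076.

22.53 g

n(H2SO4) = 64.860 g / 98.076 g/mol = 0.66132 mol.
From the equation the H2SO4:NH3 mole ratio is 1:2, so n(NH3) = 0.66132 × 2/1 = 1.3226 mol.
Mass of NH3 = 1.3226 mol × 17.034 g/mol = 22.530 g.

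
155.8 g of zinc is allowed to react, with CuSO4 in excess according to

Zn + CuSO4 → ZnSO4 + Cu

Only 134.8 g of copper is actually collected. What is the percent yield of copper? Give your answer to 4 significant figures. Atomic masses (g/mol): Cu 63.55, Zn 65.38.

89.01 %

M(Zn) = 65.38 g/mol.
M(Cu) = 63.55 g/mol.
n(Zn) = 155.80 g / 65.38 g/mol = 2.3830 mol.
From the equation the Zn:Cu mole ratio is 1:1, so n(Cu) = 2.3830 × 1/1 = 2.3830 mol.
Mass of Cu = 2.3830 mol × 63.55 g/mol = 151.44 g.
This is the theoretical yield. Percent yield = 134.8 g / 151.44 g × 100% = 89.013%.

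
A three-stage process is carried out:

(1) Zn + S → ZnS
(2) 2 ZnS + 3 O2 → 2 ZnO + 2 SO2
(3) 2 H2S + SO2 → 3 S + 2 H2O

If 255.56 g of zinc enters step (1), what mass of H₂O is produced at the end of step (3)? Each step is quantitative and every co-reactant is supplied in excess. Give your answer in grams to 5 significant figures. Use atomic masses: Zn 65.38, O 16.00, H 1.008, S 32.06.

140.84 g

M(Zn) = 65.38 g/mol.
M(H2O) = 2(1.008) + 16.00 = 18.016 g/mol.
n(Zn) = 255.56 / 65.38 = 3.90884 mol.
Reaction (1): Zn→ZnS ratio 1:1 ⇒ n(ZnS) = 3.90884 mol.
Reaction (2): ZnS→SO2 ratio 2:2 ⇒ n(SO2) = 3.90884 mol.
Reaction (3): SO2→H2O ratio 1:2 ⇒ n(H2O) = 7.81768 mol.
Mass of H2O = 7.81768 × 18.016 = 140.843 g.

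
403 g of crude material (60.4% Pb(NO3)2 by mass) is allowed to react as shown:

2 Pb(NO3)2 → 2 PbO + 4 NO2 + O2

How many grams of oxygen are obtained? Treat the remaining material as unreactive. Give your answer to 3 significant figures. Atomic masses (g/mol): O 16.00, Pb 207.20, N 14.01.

11.8 g

Mass of pure Pb(NO3)2 = 403 g × 0.604 = 243.4 g.
M(Pb(NO3)2) = 207.20 + 2(14.01) + 6(16.00) = 331.22 g/mol.
M(O2) = 2(16.00) = 32.00 g/mol.
n(Pb(NO3)2) = 243.4 g / 331.22 g/mol = 0.7349 mol.
From the equation the Pb(NO3)2:O2 mole ratio is 2:1, so n(O2) = 0.7349 × 1/2 = 0.3674 mol.
Mass of O2 = 0.3674 mol × 32.00 g/mol = 11.76 g.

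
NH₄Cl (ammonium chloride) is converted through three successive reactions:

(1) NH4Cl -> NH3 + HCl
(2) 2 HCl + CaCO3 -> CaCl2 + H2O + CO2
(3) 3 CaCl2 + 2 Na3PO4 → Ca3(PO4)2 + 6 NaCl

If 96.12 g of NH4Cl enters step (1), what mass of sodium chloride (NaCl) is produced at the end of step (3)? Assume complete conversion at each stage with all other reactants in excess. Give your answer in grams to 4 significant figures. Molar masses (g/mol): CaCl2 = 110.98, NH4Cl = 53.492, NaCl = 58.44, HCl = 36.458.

105.0 g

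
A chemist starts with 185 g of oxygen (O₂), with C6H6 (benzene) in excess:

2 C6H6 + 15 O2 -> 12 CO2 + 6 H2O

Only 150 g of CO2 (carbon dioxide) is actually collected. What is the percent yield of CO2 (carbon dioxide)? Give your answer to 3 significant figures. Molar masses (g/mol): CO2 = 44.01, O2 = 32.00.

n(O2) = 185.0 g / 32.00 g/mol = 5.781 mol.
From the equation the O2:CO2 mole ratio is 15:12, so n(CO2) = 5.781 × 12/15 = 4.625 mol.
Mass of CO2 = 4.625 mol × 44.01 g/mol = 203.5 g.
This is the theoretical yield. Percent yield = 150 g / 203.5 g × 100% = 73.69%.

73.7 %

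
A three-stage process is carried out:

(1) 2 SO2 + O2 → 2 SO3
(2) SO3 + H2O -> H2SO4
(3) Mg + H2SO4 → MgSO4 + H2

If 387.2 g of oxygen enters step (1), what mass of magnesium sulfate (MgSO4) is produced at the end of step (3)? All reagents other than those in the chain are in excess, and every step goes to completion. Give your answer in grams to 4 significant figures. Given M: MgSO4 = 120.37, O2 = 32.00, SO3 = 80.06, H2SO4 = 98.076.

n(O2) = 387.2 / 32.00 = 12.100 mol.
Reaction (1): O2→SO3 ratio 1:2 ⇒ n(SO3) = 24.200 mol.
Reaction (2): SO3→H2SO4 ratio 1:1 ⇒ n(H2SO4) = 24.200 mol.
Reaction (3): H2SO4→MgSO4 ratio 1:1 ⇒ n(MgSO4) = 24.200 mol.
Mass of MgSO4 = 24.200 × 120.37 = 2913.0 g.

2913 g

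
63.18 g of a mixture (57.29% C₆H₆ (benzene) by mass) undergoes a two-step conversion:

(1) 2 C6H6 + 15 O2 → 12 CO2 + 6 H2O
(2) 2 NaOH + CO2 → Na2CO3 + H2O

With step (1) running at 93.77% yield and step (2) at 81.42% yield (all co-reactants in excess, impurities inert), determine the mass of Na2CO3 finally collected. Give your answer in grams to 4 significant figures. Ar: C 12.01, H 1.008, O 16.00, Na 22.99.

Pure C6H6 = 63.18 × 0.5729 = 36.196 g.
M(C6H6) = 6(12.01) + 6(1.008) = 78.108 g/mol.
M(Na2CO3) = 2(22.99) + 12.01 + 3(16.00) = 105.99 g/mol.
n(C6H6) = 36.196 / 78.108 = 0.46341 mol.
Step 1 (C6H6:CO2 = 2:12): theoretical n(CO2) = 2.7804 mol; at 93.77% yield, n(CO2) = 2.6072 mol.
Step 2 (CO2:Na2CO3 = 1:1): theoretical n(Na2CO3) = 2.6072 mol, so theoretical mass = 2.6072 × 105.99 = 276.34 g.
At 81.42% yield, actual mass of Na2CO3 = 276.34 × 0.8142 = 225.00 g.

225.0 g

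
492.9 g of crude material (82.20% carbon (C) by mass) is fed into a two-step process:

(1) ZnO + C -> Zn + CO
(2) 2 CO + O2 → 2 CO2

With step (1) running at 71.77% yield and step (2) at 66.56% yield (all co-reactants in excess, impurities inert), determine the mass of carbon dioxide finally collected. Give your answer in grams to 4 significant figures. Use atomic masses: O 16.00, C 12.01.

Pure C = 492.9 × 0.8220 = 405.16 g.
M(C) = 12.01 g/mol.
M(CO2) = 12.01 + 2(16.00) = 44.01 g/mol.
n(C) = 405.16 / 12.01 = 33.736 mol.
Step 1 (C:CO = 1:1): theoretical n(CO) = 33.736 mol; at 71.77% yield, n(CO) = 24.212 mol.
Step 2 (CO:CO2 = 2:2): theoretical n(CO2) = 24.212 mol, so theoretical mass = 24.212 × 44.01 = 1065.6 g.
At 66.56% yield, actual mass of CO2 = 1065.6 × 0.6656 = 709.24 g.

709.2 g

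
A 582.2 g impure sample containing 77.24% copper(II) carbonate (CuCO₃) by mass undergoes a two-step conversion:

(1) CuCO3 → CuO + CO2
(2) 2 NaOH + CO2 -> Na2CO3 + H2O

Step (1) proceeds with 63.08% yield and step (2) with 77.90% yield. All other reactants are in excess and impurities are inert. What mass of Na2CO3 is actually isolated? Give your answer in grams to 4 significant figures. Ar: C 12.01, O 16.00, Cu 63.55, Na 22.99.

189.6 g

Pure CuCO3 = 582.2 × 0.7724 = 449.69 g.
M(CuCO3) = 63.55 + 12.01 + 3(16.00) = 123.56 g/mol.
M(Na2CO3) = 2(22.99) + 12.01 + 3(16.00) = 105.99 g/mol.
n(CuCO3) = 449.69 / 123.56 = 3.6395 mol.
Step 1 (CuCO3:CO2 = 1:1): theoretical n(CO2) = 3.6395 mol; at 63.08% yield, n(CO2) = 2.2958 mol.
Step 2 (CO2:Na2CO3 = 1:1): theoretical n(Na2CO3) = 2.2958 mol, so theoretical mass = 2.2958 × 105.99 = 243.33 g.
At 77.90% yield, actual mass of Na2CO3 = 243.33 × 0.7790 = 189.55 g.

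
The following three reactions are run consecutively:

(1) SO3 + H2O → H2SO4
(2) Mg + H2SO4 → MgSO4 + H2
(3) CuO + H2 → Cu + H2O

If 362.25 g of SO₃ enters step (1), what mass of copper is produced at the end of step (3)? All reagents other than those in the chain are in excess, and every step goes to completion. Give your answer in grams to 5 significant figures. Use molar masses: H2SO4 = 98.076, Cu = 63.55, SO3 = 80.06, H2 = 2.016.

287.55 g

n(SO3) = 362.25 / 80.06 = 4.52473 mol.
Reaction (1): SO3→H2SO4 ratio 1:1 ⇒ n(H2SO4) = 4.52473 mol.
Reaction (2): H2SO4→H2 ratio 1:1 ⇒ n(H2) = 4.52473 mol.
Reaction (3): H2→Cu ratio 1:1 ⇒ n(Cu) = 4.52473 mol.
Mass of Cu = 4.52473 × 63.55 = 287.547 g.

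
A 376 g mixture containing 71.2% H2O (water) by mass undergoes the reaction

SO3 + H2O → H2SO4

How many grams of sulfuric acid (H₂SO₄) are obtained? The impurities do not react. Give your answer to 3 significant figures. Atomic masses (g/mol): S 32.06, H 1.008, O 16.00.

Mass of pure H2O = 376 g × 0.712 = 267.7 g.
M(H2O) = 2(1.008) + 16.00 = 18.016 g/mol.
M(H2SO4) = 2(1.008) + 32.06 + 4(16.00) = 98.076 g/mol.
n(H2O) = 267.7 g / 18.016 g/mol = 14.86 mol.
From the equation the H2O:H2SO4 mole ratio is 1:1, so n(H2SO4) = 14.86 × 1/1 = 14.86 mol.
Mass of H2SO4 = 14.86 mol × 98.076 g/mol = 1457 g.

1460 g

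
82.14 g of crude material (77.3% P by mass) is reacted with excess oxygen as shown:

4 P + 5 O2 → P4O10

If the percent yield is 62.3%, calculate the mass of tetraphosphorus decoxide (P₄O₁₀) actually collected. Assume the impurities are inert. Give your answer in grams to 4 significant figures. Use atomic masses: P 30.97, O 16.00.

90.65 g

Pure P available = 82.14 g × 0.773 = 63.494 g.
M(P) = 30.97 g/mol.
M(P4O10) = 4(30.97) + 10(16.00) = 283.88 g/mol.
n(P) = 63.494 g / 30.97 g/mol = 2.0502 mol.
From the equation the P:P4O10 mole ratio is 4:1, so n(P4O10) = 2.0502 × 1/4 = 0.51255 mol.
Mass of P4O10 = 0.51255 mol × 283.88 g/mol = 145.50 g.
Actual mass collected = 145.50 g × 0.623 = 90.648 g.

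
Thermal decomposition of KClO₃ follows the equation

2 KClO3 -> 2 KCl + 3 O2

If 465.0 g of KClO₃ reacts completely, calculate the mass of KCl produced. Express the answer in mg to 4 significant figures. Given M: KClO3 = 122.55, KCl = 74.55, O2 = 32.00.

282900 mg

n(KClO3) = 465.00 g / 122.55 g/mol = 3.7944 mol.
From the equation the KClO3:KCl mole ratio is 2:2, so n(KCl) = 3.7944 × 2/2 = 3.7944 mol.
Mass of KCl = 3.7944 mol × 74.55 g/mol = 282.87 g.
Converting to mg: 282.87 g = 282900 mg.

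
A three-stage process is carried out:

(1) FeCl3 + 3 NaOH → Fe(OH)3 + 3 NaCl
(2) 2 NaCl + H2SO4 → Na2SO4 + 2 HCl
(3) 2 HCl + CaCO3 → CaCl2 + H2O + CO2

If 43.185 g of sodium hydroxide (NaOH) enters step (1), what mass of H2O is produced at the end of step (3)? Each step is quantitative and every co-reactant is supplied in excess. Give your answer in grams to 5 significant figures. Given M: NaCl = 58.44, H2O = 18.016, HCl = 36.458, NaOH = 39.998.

n(NaOH) = 43.185 / 39.998 = 1.07968 mol.
Reaction (1): NaOH→NaCl ratio 3:3 ⇒ n(NaCl) = 1.07968 mol.
Reaction (2): NaCl→HCl ratio 2:2 ⇒ n(HCl) = 1.07968 mol.
Reaction (3): HCl→H2O ratio 2:1 ⇒ n(H2O) = 0.539839 mol.
Mass of H2O = 0.539839 × 18.016 = 9.72575 g.

9.7257 g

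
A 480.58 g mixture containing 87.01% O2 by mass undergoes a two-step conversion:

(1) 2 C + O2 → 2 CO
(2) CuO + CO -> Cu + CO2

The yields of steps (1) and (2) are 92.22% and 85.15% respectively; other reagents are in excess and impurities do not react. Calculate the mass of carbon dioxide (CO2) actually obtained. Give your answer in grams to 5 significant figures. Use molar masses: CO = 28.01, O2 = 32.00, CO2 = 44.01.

903.18 g

Pure O2 = 480.58 × 0.8701 = 418.153 g.
n(O2) = 418.153 / 32.00 = 13.0673 mol.
Step 1 (O2:CO = 1:2): theoretical n(CO) = 26.1345 mol; at 92.22% yield, n(CO) = 24.1013 mol.
Step 2 (CO:CO2 = 1:1): theoretical n(CO2) = 24.1013 mol, so theoretical mass = 24.1013 × 44.01 = 1060.70 g.
At 85.15% yield, actual mass of CO2 = 1060.70 × 0.8515 = 903.184 g.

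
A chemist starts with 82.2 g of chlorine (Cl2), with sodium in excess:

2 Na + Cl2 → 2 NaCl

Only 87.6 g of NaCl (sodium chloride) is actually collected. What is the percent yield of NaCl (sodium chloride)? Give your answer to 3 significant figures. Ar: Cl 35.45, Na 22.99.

M(Cl2) = 2(35.45) = 70.90 g/mol.
M(NaCl) = 22.99 + 35.45 = 58.44 g/mol.
n(Cl2) = 82.20 g / 70.90 g/mol = 1.159 mol.
From the equation the Cl2:NaCl mole ratio is 1:2, so n(NaCl) = 1.159 × 2/1 = 2.319 mol.
Mass of NaCl = 2.319 mol × 58.44 g/mol = 135.5 g.
This is the theoretical yield. Percent yield = 87.6 g / 135.5 g × 100% = 64.65%.

64.6 %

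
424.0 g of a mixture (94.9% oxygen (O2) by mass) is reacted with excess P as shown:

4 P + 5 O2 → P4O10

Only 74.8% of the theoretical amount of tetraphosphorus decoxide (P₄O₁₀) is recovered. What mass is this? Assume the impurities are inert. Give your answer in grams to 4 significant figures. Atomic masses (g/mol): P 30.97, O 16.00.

Pure O2 available = 424.0 g × 0.949 = 402.38 g.
M(O2) = 2(16.00) = 32.00 g/mol.
M(P4O10) = 4(30.97) + 10(16.00) = 283.88 g/mol.
n(O2) = 402.38 g / 32.00 g/mol = 12.574 mol.
From the equation the O2:P4O10 mole ratio is 5:1, so n(P4O10) = 12.574 × 1/5 = 2.5149 mol.
Mass of P4O10 = 2.5149 mol × 283.88 g/mol = 713.92 g.
Actual mass collected = 713.92 g × 0.748 = 534.01 g.

534.0 g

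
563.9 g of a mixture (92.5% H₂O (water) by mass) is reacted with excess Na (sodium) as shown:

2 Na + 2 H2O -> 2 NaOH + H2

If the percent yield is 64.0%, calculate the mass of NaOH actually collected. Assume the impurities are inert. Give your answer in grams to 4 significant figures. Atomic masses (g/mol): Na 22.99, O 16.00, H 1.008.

741.1 g

Pure H2O available = 563.9 g × 0.925 = 521.61 g.
M(H2O) = 2(1.008) + 16.00 = 18.016 g/mol.
M(NaOH) = 22.99 + 16.00 + 1.008 = 39.998 g/mol.
n(H2O) = 521.61 g / 18.016 g/mol = 28.952 mol.
From the equation the H2O:NaOH mole ratio is 2:2, so n(NaOH) = 28.952 × 2/2 = 28.952 mol.
Mass of NaOH = 28.952 mol × 39.998 g/mol = 1158.0 g.
Actual mass collected = 1158.0 g × 0.640 = 741.15 g.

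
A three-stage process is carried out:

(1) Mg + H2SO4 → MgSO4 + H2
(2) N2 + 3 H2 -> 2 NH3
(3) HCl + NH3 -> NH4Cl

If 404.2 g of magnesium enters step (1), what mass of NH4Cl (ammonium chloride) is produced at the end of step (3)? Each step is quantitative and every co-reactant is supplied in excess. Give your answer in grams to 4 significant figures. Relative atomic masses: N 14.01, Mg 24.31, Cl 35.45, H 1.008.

592.9 g

M(Mg) = 24.31 g/mol.
M(NH4Cl) = 14.01 + 4(1.008) + 35.45 = 53.492 g/mol.
n(Mg) = 404.2 / 24.31 = 16.627 mol.
Reaction (1): Mg→H2 ratio 1:1 ⇒ n(H2) = 16.627 mol.
Reaction (2): H2→NH3 ratio 3:2 ⇒ n(NH3) = 11.085 mol.
Reaction (3): NH3→NH4Cl ratio 1:1 ⇒ n(NH4Cl) = 11.085 mol.
Mass of NH4Cl = 11.085 × 53.492 = 592.94 g.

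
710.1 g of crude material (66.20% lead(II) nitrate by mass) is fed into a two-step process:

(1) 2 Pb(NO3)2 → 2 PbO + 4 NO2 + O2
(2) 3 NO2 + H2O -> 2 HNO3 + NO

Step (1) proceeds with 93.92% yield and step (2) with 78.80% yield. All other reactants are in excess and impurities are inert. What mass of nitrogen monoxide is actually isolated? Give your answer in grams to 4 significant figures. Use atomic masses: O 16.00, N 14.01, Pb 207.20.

21.01 g

Pure Pb(NO3)2 = 710.1 × 0.6620 = 470.09 g.
M(Pb(NO3)2) = 207.20 + 2(14.01) + 6(16.00) = 331.22 g/mol.
M(NO) = 14.01 + 16.00 = 30.01 g/mol.
n(Pb(NO3)2) = 470.09 / 331.22 = 1.4193 mol.
Step 1 (Pb(NO3)2:NO2 = 2:4): theoretical n(NO2) = 2.8385 mol; at 93.92% yield, n(NO2) = 2.6659 mol.
Step 2 (NO2:NO = 3:1): theoretical n(NO) = 0.88864 mol, so theoretical mass = 0.88864 × 30.01 = 26.668 g.
At 78.80% yield, actual mass of NO = 26.668 × 0.7880 = 21.015 g.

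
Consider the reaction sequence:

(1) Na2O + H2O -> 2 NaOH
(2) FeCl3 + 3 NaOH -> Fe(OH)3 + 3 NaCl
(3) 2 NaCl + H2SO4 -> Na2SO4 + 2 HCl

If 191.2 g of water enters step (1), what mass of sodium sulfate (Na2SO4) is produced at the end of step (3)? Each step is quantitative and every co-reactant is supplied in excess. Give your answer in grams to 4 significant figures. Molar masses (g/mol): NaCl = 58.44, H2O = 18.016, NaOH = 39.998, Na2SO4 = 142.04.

1507 g

n(H2O) = 191.2 / 18.016 = 10.613 mol.
Reaction (1): H2O→NaOH ratio 1:2 ⇒ n(NaOH) = 21.226 mol.
Reaction (2): NaOH→NaCl ratio 3:3 ⇒ n(NaCl) = 21.226 mol.
Reaction (3): NaCl→Na2SO4 ratio 2:1 ⇒ n(Na2SO4) = 10.613 mol.
Mass of Na2SO4 = 10.613 × 142.04 = 1507.4 g.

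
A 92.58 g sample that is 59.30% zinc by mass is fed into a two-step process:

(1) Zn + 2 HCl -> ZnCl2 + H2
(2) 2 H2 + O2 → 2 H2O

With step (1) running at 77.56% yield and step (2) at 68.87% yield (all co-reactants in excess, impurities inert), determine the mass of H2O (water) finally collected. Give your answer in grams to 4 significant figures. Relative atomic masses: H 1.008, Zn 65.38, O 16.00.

Pure Zn = 92.58 × 0.5930 = 54.900 g.
M(Zn) = 65.38 g/mol.
M(H2O) = 2(1.008) + 16.00 = 18.016 g/mol.
n(Zn) = 54.900 / 65.38 = 0.83971 mol.
Step 1 (Zn:H2 = 1:1): theoretical n(H2) = 0.83971 mol; at 77.56% yield, n(H2) = 0.65128 mol.
Step 2 (H2:H2O = 2:2): theoretical n(H2O) = 0.65128 mol, so theoretical mass = 0.65128 × 18.016 = 11.733 g.
At 68.87% yield, actual mass of H2O = 11.733 × 0.6887 = 8.0808 g.

8.081 g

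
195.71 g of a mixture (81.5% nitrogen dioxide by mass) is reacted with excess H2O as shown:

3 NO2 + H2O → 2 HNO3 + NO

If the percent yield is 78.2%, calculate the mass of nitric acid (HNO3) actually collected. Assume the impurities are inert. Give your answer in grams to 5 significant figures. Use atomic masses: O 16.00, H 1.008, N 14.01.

Pure NO2 available = 195.71 g × 0.815 = 159.504 g.
M(NO2) = 14.01 + 2(16.00) = 46.01 g/mol.
M(HNO3) = 1.008 + 14.01 + 3(16.00) = 63.018 g/mol.
n(NO2) = 159.504 g / 46.01 g/mol = 3.46672 mol.
From the equation the NO2:HNO3 mole ratio is 3:2, so n(HNO3) = 3.46672 × 2/3 = 2.31114 mol.
Mass of HNO3 = 2.31114 mol × 63.018 g/mol = 145.644 g.
Actual mass collected = 145.644 g × 0.782 = 113.893 g.

113.89 g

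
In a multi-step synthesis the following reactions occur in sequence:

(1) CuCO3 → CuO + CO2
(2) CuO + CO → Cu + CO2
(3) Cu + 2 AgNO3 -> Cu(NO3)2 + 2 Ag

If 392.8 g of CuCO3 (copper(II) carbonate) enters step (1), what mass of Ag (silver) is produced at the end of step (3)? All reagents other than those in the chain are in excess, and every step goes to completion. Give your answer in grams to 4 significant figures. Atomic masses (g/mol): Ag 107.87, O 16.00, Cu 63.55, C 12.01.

M(CuCO3) = 63.55 + 12.01 + 3(16.00) = 123.56 g/mol.
M(Ag) = 107.87 g/mol.
n(CuCO3) = 392.8 / 123.56 = 3.1790 mol.
Reaction (1): CuCO3→CuO ratio 1:1 ⇒ n(CuO) = 3.1790 mol.
Reaction (2): CuO→Cu ratio 1:1 ⇒ n(Cu) = 3.1790 mol.
Reaction (3): Cu→Ag ratio 1:2 ⇒ n(Ag) = 6.3580 mol.
Mass of Ag = 6.3580 × 107.87 = 685.84 g.

685.8 g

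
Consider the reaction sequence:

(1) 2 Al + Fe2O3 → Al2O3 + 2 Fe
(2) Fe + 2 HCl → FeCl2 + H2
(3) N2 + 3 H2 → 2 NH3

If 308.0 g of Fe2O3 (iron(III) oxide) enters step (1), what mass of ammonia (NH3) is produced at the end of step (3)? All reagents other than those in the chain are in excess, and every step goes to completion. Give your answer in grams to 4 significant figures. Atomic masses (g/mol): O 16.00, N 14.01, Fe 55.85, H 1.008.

43.80 g

M(Fe2O3) = 2(55.85) + 3(16.00) = 159.70 g/mol.
M(NH3) = 14.01 + 3(1.008) = 17.034 g/mol.
n(Fe2O3) = 308.0 / 159.70 = 1.9286 mol.
Reaction (1): Fe2O3→Fe ratio 1:2 ⇒ n(Fe) = 3.8572 mol.
Reaction (2): Fe→H2 ratio 1:1 ⇒ n(H2) = 3.8572 mol.
Reaction (3): H2→NH3 ratio 3:2 ⇒ n(NH3) = 2.5715 mol.
Mass of NH3 = 2.5715 × 17.034 = 43.803 g.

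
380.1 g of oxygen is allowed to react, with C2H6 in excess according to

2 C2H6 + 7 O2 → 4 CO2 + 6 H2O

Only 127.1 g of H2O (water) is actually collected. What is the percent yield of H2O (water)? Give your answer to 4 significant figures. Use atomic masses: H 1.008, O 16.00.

69.29 %

M(O2) = 2(16.00) = 32.00 g/mol.
M(H2O) = 2(1.008) + 16.00 = 18.016 g/mol.
n(O2) = 380.10 g / 32.00 g/mol = 11.878 mol.
From the equation the O2:H2O mole ratio is 7:6, so n(H2O) = 11.878 × 6/7 = 10.181 mol.
Mass of H2O = 10.181 mol × 18.016 g/mol = 183.43 g.
This is the theoretical yield. Percent yield = 127.1 g / 183.43 g × 100% = 69.292%.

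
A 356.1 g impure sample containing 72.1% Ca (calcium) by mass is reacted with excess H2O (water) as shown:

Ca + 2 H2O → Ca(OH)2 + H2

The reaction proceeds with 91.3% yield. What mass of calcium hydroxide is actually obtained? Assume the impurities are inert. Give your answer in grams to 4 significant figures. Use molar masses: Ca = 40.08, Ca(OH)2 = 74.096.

433.4 g

Pure Ca available = 356.1 g × 0.721 = 256.75 g.
n(Ca) = 256.75 g / 40.08 g/mol = 6.4059 mol.
From the equation the Ca:Ca(OH)2 mole ratio is 1:1, so n(Ca(OH)2) = 6.4059 × 1/1 = 6.4059 mol.
Mass of Ca(OH)2 = 6.4059 mol × 74.096 g/mol = 474.65 g.
Actual mass collected = 474.65 g × 0.913 = 433.36 g.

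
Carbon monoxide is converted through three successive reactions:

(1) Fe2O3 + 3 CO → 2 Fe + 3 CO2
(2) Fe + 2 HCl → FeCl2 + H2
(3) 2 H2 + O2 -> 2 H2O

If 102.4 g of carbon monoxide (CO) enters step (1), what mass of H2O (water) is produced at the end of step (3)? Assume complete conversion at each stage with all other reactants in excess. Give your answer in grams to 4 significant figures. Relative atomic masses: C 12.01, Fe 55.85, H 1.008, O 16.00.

M(CO) = 12.01 + 16.00 = 28.01 g/mol.
M(H2O) = 2(1.008) + 16.00 = 18.016 g/mol.
n(CO) = 102.4 / 28.01 = 3.6558 mol.
Reaction (1): CO→Fe ratio 3:2 ⇒ n(Fe) = 2.4372 mol.
Reaction (2): Fe→H2 ratio 1:1 ⇒ n(H2) = 2.4372 mol.
Reaction (3): H2→H2O ratio 2:2 ⇒ n(H2O) = 2.4372 mol.
Mass of H2O = 2.4372 × 18.016 = 43.909 g.

43.91 g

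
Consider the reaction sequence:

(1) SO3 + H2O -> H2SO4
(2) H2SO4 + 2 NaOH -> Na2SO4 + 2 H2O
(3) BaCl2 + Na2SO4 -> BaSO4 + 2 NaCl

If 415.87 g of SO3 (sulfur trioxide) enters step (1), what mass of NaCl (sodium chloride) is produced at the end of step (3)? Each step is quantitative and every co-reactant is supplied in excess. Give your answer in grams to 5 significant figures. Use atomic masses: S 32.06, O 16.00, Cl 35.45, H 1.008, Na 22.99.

607.13 g

M(SO3) = 32.06 + 3(16.00) = 80.06 g/mol.
M(NaCl) = 22.99 + 35.45 = 58.44 g/mol.
n(SO3) = 415.87 / 80.06 = 5.19448 mol.
Reaction (1): SO3→H2SO4 ratio 1:1 ⇒ n(H2SO4) = 5.19448 mol.
Reaction (2): H2SO4→Na2SO4 ratio 1:1 ⇒ n(Na2SO4) = 5.19448 mol.
Reaction (3): Na2SO4→NaCl ratio 1:2 ⇒ n(NaCl) = 10.3890 mol.
Mass of NaCl = 10.3890 × 58.44 = 607.131 g.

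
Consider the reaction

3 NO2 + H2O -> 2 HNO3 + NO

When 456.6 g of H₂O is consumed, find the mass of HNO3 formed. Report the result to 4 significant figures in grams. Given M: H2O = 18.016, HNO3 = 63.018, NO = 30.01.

3194 g

n(H2O) = 456.60 g / 18.016 g/mol = 25.344 mol.
From the equation the H2O:HNO3 mole ratio is 1:2, so n(HNO3) = 25.344 × 2/1 = 50.688 mol.
Mass of HNO3 = 50.688 mol × 63.018 g/mol = 3194.3 g.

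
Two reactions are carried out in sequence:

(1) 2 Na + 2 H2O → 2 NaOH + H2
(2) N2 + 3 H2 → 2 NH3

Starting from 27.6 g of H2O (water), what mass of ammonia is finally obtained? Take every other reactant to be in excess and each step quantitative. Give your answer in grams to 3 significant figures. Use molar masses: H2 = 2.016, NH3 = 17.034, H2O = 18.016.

8.70 g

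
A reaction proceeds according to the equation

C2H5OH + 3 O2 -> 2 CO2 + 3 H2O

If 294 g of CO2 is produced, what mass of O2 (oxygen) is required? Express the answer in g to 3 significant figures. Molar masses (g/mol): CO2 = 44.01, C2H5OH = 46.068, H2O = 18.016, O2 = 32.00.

n(CO2) = 294.0 g / 44.01 g/mol = 6.680 mol.
From the equation the CO2:O2 mole ratio is 2:3, so n(O2) = 6.680 × 3/2 = 10.02 mol.
Mass of O2 = 10.02 mol × 32.00 g/mol = 320.7 g.

321 g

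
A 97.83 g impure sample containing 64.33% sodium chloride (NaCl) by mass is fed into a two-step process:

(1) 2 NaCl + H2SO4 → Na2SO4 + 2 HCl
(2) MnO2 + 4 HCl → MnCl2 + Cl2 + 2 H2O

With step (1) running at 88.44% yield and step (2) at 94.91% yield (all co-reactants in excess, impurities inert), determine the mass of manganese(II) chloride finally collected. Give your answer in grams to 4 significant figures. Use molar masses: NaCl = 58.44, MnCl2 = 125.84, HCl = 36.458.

28.44 g

Pure NaCl = 97.83 × 0.6433 = 62.934 g.
n(NaCl) = 62.934 / 58.44 = 1.0769 mol.
Step 1 (NaCl:HCl = 2:2): theoretical n(HCl) = 1.0769 mol; at 88.44% yield, n(HCl) = 0.95241 mol.
Step 2 (HCl:MnCl2 = 4:1): theoretical n(MnCl2) = 0.23810 mol, so theoretical mass = 0.23810 × 125.84 = 29.963 g.
At 94.91% yield, actual mass of MnCl2 = 29.963 × 0.9491 = 28.438 g.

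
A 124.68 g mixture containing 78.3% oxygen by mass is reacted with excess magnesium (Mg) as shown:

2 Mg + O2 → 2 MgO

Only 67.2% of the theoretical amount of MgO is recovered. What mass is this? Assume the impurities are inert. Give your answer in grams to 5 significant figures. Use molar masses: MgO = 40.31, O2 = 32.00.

165.28 g

Pure O2 available = 124.68 g × 0.783 = 97.6244 g.
n(O2) = 97.6244 g / 32.00 g/mol = 3.05076 mol.
From the equation the O2:MgO mole ratio is 1:2, so n(MgO) = 3.05076 × 2/1 = 6.10153 mol.
Mass of MgO = 6.10153 mol × 40.31 g/mol = 245.953 g.
Actual mass collected = 245.953 g × 0.672 = 165.280 g.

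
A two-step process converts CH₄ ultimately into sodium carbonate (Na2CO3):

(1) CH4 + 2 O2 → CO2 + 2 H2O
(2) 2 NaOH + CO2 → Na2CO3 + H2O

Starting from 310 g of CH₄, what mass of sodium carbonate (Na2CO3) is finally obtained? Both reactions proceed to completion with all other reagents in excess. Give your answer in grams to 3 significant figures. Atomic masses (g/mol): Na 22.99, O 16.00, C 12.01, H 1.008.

M(CH4) = 12.01 + 4(1.008) = 16.042 g/mol.
M(Na2CO3) = 2(22.99) + 12.01 + 3(16.00) = 105.99 g/mol.
n(CH4) = 310.0 / 16.042 = 19.32 mol.
Step 1 gives a 1:1 ratio of CH4 to CO2, so n(CO2) = 19.32 mol.
In step 2 the CO2:Na2CO3 ratio is 1:1, so n(Na2CO3) = 19.32 mol.
Mass of Na2CO3 = 19.32 × 105.99 = 2048 g.

2050 g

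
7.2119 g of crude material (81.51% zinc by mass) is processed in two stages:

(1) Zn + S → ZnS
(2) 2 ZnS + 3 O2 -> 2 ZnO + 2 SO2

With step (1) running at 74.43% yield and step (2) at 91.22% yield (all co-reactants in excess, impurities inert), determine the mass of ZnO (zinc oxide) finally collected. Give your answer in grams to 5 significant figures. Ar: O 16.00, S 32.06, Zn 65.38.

Pure Zn = 7.2119 × 0.8151 = 5.87842 g.
M(Zn) = 65.38 g/mol.
M(ZnO) = 65.38 + 16.00 = 81.38 g/mol.
n(Zn) = 5.87842 / 65.38 = 0.0899116 mol.
Step 1 (Zn:ZnS = 1:1): theoretical n(ZnS) = 0.0899116 mol; at 74.43% yield, n(ZnS) = 0.0669212 mol.
Step 2 (ZnS:ZnO = 2:2): theoretical n(ZnO) = 0.0669212 mol, so theoretical mass = 0.0669212 × 81.38 = 5.44605 g.
At 91.22% yield, actual mass of ZnO = 5.44605 × 0.9122 = 4.96788 g.

4.9679 g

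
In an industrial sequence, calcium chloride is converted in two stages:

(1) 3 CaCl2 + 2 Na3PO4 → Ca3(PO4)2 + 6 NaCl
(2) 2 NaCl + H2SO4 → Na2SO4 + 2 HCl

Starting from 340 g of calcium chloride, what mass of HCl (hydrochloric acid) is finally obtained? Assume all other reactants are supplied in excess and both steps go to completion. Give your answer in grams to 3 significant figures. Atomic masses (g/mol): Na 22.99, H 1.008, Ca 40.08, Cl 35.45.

M(CaCl2) = 40.08 + 2(35.45) = 110.98 g/mol.
M(HCl) = 1.008 + 35.45 = 36.458 g/mol.
n(CaCl2) = 340.0 / 110.98 = 3.064 mol.
Step 1 gives a 3:6 ratio of CaCl2 to NaCl, so n(NaCl) = 6.127 mol.
In step 2 the NaCl:HCl ratio is 2:2, so n(HCl) = 6.127 mol.
Mass of HCl = 6.127 × 36.458 = 223.4 g.

223 g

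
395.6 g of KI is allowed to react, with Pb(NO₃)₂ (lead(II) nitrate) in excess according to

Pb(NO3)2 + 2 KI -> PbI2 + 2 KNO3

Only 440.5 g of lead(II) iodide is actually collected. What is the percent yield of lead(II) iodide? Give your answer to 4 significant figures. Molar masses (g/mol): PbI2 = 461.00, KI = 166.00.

80.19 %

n(KI) = 395.60 g / 166.00 g/mol = 2.3831 mol.
From the equation the KI:PbI2 mole ratio is 2:1, so n(PbI2) = 2.3831 × 1/2 = 1.1916 mol.
Mass of PbI2 = 1.1916 mol × 461.00 g/mol = 549.31 g.
This is the theoretical yield. Percent yield = 440.5 g / 549.31 g × 100% = 80.191%.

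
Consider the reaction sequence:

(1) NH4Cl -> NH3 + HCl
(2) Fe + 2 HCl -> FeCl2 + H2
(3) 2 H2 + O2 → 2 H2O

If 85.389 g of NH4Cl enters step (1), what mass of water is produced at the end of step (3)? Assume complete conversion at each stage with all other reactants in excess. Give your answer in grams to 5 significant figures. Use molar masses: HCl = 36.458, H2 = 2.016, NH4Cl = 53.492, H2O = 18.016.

n(NH4Cl) = 85.389 / 53.492 = 1.59629 mol.
Reaction (1): NH4Cl→HCl ratio 1:1 ⇒ n(HCl) = 1.59629 mol.
Reaction (2): HCl→H2 ratio 2:1 ⇒ n(H2) = 0.798147 mol.
Reaction (3): H2→H2O ratio 2:2 ⇒ n(H2O) = 0.798147 mol.
Mass of H2O = 0.798147 × 18.016 = 14.3794 g.

14.379 g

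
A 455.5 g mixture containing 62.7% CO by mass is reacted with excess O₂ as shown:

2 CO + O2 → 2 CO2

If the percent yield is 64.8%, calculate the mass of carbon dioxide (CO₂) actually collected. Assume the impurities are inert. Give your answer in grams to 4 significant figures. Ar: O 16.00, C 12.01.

290.8 g

Pure CO available = 455.5 g × 0.627 = 285.60 g.
M(CO) = 12.01 + 16.00 = 28.01 g/mol.
M(CO2) = 12.01 + 2(16.00) = 44.01 g/mol.
n(CO) = 285.60 g / 28.01 g/mol = 10.196 mol.
From the equation the CO:CO2 mole ratio is 2:2, so n(CO2) = 10.196 × 2/2 = 10.196 mol.
Mass of CO2 = 10.196 mol × 44.01 g/mol = 448.74 g.
Actual mass collected = 448.74 g × 0.648 = 290.78 g.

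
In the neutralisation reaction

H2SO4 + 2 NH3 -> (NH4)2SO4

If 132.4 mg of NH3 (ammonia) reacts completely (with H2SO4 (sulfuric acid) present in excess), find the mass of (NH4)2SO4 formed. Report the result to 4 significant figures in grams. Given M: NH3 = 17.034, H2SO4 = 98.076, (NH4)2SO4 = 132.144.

0.5136 g

Convert: 132.4 mg = 0.13240 g.
n(NH3) = 0.13240 g / 17.034 g/mol = 0.0077727 mol.
From the equation the NH3:(NH4)2SO4 mole ratio is 2:1, so n((NH4)2SO4) = 0.0077727 × 1/2 = 0.0038863 mol.
Mass of (NH4)2SO4 = 0.0038863 mol × 132.144 g/mol = 0.51356 g.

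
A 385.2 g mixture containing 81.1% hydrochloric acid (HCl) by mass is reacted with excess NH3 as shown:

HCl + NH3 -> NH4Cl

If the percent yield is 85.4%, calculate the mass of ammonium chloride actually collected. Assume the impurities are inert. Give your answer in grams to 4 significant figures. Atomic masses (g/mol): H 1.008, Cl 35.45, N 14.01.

391.4 g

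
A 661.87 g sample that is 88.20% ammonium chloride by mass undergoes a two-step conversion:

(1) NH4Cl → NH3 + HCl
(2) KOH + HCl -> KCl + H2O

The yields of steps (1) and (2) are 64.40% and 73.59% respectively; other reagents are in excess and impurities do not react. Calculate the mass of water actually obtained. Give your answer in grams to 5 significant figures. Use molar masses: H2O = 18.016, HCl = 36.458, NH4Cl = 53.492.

Pure NH4Cl = 661.87 × 0.8820 = 583.769 g.
n(NH4Cl) = 583.769 / 53.492 = 10.9132 mol.
Step 1 (NH4Cl:HCl = 1:1): theoretical n(HCl) = 10.9132 mol; at 64.40% yield, n(HCl) = 7.02811 mol.
Step 2 (HCl:H2O = 1:1): theoretical n(H2O) = 7.02811 mol, so theoretical mass = 7.02811 × 18.016 = 126.618 g.
At 73.59% yield, actual mass of H2O = 126.618 × 0.7359 = 93.1785 g.

93.178 g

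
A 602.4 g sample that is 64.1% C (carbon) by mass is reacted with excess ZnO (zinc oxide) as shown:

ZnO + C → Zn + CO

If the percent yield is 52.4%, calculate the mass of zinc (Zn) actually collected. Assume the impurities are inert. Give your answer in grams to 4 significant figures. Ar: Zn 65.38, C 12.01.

1101 g

Pure C available = 602.4 g × 0.641 = 386.14 g.
M(C) = 12.01 g/mol.
M(Zn) = 65.38 g/mol.
n(C) = 386.14 g / 12.01 g/mol = 32.151 mol.
From the equation the C:Zn mole ratio is 1:1, so n(Zn) = 32.151 × 1/1 = 32.151 mol.
Mass of Zn = 32.151 mol × 65.38 g/mol = 2102.1 g.
Actual mass collected = 2102.1 g × 0.524 = 1101.5 g.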